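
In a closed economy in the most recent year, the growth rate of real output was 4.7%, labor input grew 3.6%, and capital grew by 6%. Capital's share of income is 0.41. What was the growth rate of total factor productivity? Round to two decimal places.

Labor's share = 1 − 0.41 = 0.59.
Capital: 0.41 × 6 = 2.46 pp.
Labor input: 0.59 × 3.6 = 2.124 pp.
TFP growth = 4.7 − 4.584 = 0.116%.

0.12%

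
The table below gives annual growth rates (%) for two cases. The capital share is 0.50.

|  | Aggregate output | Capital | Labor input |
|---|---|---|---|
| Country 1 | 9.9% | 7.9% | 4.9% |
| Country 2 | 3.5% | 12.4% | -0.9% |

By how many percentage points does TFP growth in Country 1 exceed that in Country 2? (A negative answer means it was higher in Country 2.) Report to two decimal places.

5.75 percentage points

Labor's share = 1 − 0.5 = 0.5.
Country 1: TFP = 9.9 − 3.95 − 2.45 = 3.5%.
Country 2: TFP = 3.5 − 6.2 + 0.45 = -2.25%.
Difference = 3.5 − (-2.25) = 5.75 pp.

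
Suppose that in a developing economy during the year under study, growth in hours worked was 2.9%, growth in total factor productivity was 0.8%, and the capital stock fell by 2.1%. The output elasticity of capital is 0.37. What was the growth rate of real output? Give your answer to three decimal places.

Labor's share = 1 − 0.37 = 0.63.
The capital stock: 0.37 × (-2.1) = -0.777 pp.
Hours worked: 0.63 × 2.9 = 1.827 pp.
Output growth = 0.8 + 1.05 = 1.85%.

1.850%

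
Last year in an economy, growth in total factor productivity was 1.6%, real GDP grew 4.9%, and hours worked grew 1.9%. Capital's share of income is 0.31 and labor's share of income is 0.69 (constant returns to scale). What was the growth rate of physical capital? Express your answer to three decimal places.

Labor's share = 1 − 0.31 = 0.69.
gY = gA + 0.69×1.9 + 0.31×g.
0.31×g = 4.9 − 1.6 − 1.311 = 1.989.
g = 1.989 / 0.31 = 6.41613%.

Physical capital growth was 6.416%.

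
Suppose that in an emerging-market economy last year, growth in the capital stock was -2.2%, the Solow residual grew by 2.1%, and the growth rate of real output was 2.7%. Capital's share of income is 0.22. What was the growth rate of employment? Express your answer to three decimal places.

Labor's share = 1 − 0.22 = 0.78.
gY = gA + 0.22×(-2.2) + 0.78×g.
0.78×g = 2.7 − 2.1 + 0.484 = 1.084.
g = 1.084 / 0.78 = 1.38974%.

1.390%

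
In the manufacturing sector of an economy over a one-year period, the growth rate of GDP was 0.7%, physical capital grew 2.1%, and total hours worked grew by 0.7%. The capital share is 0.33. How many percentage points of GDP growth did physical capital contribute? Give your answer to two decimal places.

0.69 pp

Contribution = share × growth = 0.33 × 2.1 = 0.693 pp.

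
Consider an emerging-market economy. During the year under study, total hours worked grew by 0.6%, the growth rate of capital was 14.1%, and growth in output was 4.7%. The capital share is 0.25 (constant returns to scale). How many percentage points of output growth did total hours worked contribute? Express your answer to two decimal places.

Labor's share = 1 − 0.25 = 0.75.
Contribution = share × growth = 0.75 × 0.6 = 0.45 pp.

0.45 percentage points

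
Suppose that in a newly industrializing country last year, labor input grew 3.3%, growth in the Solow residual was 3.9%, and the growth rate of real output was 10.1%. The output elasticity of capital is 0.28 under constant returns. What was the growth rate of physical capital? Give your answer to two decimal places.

Physical capital grew 13.66%.

Labor's share = 1 − 0.28 = 0.72.
gY = gA + 0.72×3.3 + 0.28×g.
0.28×g = 10.1 − 3.9 − 2.376 = 3.824.
g = 3.824 / 0.28 = 13.6571%.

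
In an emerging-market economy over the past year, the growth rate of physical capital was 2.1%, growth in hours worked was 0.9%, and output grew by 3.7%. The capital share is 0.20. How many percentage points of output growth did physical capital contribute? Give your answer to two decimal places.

Contribution = share × growth = 0.2 × 2.1 = 0.42 pp.

0.42 pp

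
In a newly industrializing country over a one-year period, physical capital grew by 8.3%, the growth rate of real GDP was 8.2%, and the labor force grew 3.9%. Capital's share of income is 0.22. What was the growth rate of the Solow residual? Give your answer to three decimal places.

Labor's share = 1 − 0.22 = 0.78.
Physical capital: 0.22 × 8.3 = 1.826 pp.
The labor force: 0.78 × 3.9 = 3.042 pp.
TFP growth = 8.2 − 4.868 = 3.332%.

3.332%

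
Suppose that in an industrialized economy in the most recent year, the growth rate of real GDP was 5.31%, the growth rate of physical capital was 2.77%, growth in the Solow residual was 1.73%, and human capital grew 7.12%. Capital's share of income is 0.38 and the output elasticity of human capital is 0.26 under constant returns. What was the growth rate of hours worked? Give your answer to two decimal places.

1.88%

Labor's share = 1 − 0.38 − 0.26 = 0.36.
gY = gA + 0.38×2.77 + 0.26×7.12 + 0.36×g.
0.36×g = 5.31 − 1.73 − 2.9038 = 0.6762.
g = 0.6762 / 0.36 = 1.8783%.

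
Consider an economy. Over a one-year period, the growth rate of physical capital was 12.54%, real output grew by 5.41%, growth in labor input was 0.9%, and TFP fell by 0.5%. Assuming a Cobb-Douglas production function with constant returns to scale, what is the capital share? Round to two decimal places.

α = 0.43

gY = gA + α·gK + (1−α)·gL, so gY − gA − gL = α(gK − gL).
5.41 + 0.5 − 0.9 = α × (12.54 − 0.9).
5.01 = 11.64 α, so α = 0.4304.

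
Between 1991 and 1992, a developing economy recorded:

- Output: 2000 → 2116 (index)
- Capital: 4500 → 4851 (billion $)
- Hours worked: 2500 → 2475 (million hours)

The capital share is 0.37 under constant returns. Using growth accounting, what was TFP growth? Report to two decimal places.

3.54%

Output growth = (2116 − 2000) / 2000 = 5.8%.
Capital growth = (4851 − 4500) / 4500 = 7.8%.
Hours worked growth = (2475 − 2500) / 2500 = -1%.
Labor's share = 1 − 0.37 = 0.63.
Capital: 0.37 × 7.8 = 2.886 pp.
Hours worked: 0.63 × (-1) = -0.63 pp.
TFP growth = 5.8 − 2.256 = 3.544%.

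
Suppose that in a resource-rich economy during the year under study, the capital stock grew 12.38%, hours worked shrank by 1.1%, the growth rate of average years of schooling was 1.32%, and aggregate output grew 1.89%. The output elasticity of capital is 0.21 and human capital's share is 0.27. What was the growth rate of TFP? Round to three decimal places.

Labor's share = 1 − 0.21 − 0.27 = 0.52.
The capital stock: 0.21 × 12.38 = 2.5998 pp.
Average years of schooling: 0.27 × 1.32 = 0.3564 pp.
Hours worked: 0.52 × (-1.1) = -0.572 pp.
TFP growth = 1.89 − 2.3842 = -0.4942%.

-0.494%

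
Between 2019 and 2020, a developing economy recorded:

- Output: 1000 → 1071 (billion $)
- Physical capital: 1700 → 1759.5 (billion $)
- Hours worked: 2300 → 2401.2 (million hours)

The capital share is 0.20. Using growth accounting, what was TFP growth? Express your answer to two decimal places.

TFP grew 2.88%.

Output growth = (1071 − 1000) / 1000 = 7.1%.
Physical capital growth = (1759.5 − 1700) / 1700 = 3.5%.
Hours worked growth = (2401.2 − 2300) / 2300 = 4.4%.
Labor's share = 1 − 0.2 = 0.8.
Physical capital: 0.2 × 3.5 = 0.7 pp.
Hours worked: 0.8 × 4.4 = 3.52 pp.
TFP growth = 7.1 − 4.22 = 2.88%.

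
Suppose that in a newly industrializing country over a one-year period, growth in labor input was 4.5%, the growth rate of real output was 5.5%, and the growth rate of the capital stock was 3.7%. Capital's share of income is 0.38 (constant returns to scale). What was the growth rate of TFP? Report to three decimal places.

Labor's share = 1 − 0.38 = 0.62.
The capital stock: 0.38 × 3.7 = 1.406 pp.
Labor input: 0.62 × 4.5 = 2.79 pp.
TFP growth = 5.5 − 4.196 = 1.304%.

1.304%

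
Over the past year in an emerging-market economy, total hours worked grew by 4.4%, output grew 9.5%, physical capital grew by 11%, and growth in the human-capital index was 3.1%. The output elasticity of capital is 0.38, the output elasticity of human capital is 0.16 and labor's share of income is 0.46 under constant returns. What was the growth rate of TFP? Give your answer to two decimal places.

2.80%

Labor's share = 1 − 0.38 − 0.16 = 0.46.
Physical capital: 0.38 × 11 = 4.18 pp.
The human-capital index: 0.16 × 3.1 = 0.496 pp.
Total hours worked: 0.46 × 4.4 = 2.024 pp.
TFP growth = 9.5 − 6.7 = 2.8%.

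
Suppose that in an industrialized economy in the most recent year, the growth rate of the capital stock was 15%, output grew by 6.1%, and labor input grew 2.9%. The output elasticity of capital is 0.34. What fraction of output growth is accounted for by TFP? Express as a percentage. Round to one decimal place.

Labor's share = 1 − 0.34 = 0.66.
The capital stock: 0.34 × 15 = 5.1 pp.
Labor input: 0.66 × 2.9 = 1.914 pp.
TFP growth = 6.1 − 7.014 = -0.914%.
TFP share of growth = -0.914 / 6.1 × 100 = -14.984%.

TFP accounted for -15.0% of growth.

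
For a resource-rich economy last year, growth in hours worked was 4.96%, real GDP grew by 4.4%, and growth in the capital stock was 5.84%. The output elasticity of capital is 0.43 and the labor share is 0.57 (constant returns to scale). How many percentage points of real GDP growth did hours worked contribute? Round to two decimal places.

Labor's share = 1 − 0.43 = 0.57.
Contribution = share × growth = 0.57 × 4.96 = 2.8272 pp.

2.83 pp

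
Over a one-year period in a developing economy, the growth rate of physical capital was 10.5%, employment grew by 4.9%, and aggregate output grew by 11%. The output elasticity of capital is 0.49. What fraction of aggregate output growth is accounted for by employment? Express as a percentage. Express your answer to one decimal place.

Employment accounted for 22.7% of growth.

Labor's share = 1 − 0.49 = 0.51.
Employment contributed 0.51 × 4.9 = 2.499 pp.
Share of growth = 2.499 / 11 × 100 = 22.718%.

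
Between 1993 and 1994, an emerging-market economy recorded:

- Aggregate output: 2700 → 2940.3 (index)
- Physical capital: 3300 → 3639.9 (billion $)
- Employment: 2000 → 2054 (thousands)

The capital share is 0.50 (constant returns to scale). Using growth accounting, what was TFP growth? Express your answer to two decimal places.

TFP grew 2.40%.

Aggregate output growth = (2940.3 − 2700) / 2700 = 8.9%.
Physical capital growth = (3639.9 − 3300) / 3300 = 10.3%.
Employment growth = (2054 − 2000) / 2000 = 2.7%.
Labor's share = 1 − 0.5 = 0.5.
Physical capital: 0.5 × 10.3 = 5.15 pp.
Employment: 0.5 × 2.7 = 1.35 pp.
TFP growth = 8.9 − 6.5 = 2.4%.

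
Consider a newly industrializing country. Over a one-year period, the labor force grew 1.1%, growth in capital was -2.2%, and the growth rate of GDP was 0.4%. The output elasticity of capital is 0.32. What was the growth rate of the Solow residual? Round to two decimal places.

0.36%

Labor's share = 1 − 0.32 = 0.68.
Capital: 0.32 × (-2.2) = -0.704 pp.
The labor force: 0.68 × 1.1 = 0.748 pp.
TFP growth = 0.4 − 0.044 = 0.356%.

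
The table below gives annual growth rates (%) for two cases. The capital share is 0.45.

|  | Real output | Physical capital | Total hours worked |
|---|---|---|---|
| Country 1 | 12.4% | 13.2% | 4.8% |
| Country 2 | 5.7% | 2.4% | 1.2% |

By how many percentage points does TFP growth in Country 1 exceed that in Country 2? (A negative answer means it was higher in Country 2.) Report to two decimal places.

-0.14 percentage points

Labor's share = 1 − 0.45 = 0.55.
Country 1: TFP = 12.4 − 5.94 − 2.64 = 3.82%.
Country 2: TFP = 5.7 − 1.08 − 0.66 = 3.96%.
Difference = 3.82 − (3.96) = -0.14 pp.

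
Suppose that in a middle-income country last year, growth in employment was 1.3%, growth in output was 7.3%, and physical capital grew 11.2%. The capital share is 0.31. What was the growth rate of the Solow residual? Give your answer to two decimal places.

Labor's share = 1 − 0.31 = 0.69.
Physical capital: 0.31 × 11.2 = 3.472 pp.
Employment: 0.69 × 1.3 = 0.897 pp.
TFP growth = 7.3 − 4.369 = 2.931%.

2.93%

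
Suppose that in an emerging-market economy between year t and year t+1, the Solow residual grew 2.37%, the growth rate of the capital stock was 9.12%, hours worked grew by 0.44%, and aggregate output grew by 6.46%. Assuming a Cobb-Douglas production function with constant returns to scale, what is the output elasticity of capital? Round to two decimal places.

gY = gA + α·gK + (1−α)·gL, so gY − gA − gL = α(gK − gL).
6.46 − 2.37 − 0.44 = α × (9.12 − 0.44).
3.65 = 8.68 α, so α = 0.4205.

The output elasticity of capital is 0.42.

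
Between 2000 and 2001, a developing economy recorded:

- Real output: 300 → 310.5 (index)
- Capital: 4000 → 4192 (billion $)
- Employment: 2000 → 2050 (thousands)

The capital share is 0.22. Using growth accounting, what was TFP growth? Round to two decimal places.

Real output growth = (310.5 − 300) / 300 = 3.5%.
Capital growth = (4192 − 4000) / 4000 = 4.8%.
Employment growth = (2050 − 2000) / 2000 = 2.5%.
Labor's share = 1 − 0.22 = 0.78.
Capital: 0.22 × 4.8 = 1.056 pp.
Employment: 0.78 × 2.5 = 1.95 pp.
TFP growth = 3.5 − 3.006 = 0.494%.

0.49%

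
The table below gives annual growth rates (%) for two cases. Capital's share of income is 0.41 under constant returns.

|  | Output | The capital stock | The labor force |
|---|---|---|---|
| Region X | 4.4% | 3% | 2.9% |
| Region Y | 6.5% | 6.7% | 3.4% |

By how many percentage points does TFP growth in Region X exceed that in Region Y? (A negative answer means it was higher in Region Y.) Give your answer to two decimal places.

-0.29 percentage points

Labor's share = 1 − 0.41 = 0.59.
Region X: TFP = 4.4 − 1.23 − 1.711 = 1.459%.
Region Y: TFP = 6.5 − 2.747 − 2.006 = 1.747%.
Difference = 1.459 − (1.747) = -0.288 pp.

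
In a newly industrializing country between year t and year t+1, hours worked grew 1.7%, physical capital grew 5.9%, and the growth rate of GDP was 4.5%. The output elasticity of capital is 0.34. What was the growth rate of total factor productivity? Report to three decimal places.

1.372%

Labor's share = 1 − 0.34 = 0.66.
Physical capital: 0.34 × 5.9 = 2.006 pp.
Hours worked: 0.66 × 1.7 = 1.122 pp.
TFP growth = 4.5 − 3.128 = 1.372%.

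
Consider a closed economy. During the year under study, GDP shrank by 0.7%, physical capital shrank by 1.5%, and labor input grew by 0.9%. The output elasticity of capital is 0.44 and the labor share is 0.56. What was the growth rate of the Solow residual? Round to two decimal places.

-0.54%

Labor's share = 1 − 0.44 = 0.56.
Physical capital: 0.44 × (-1.5) = -0.66 pp.
Labor input: 0.56 × 0.9 = 0.504 pp.
TFP growth = -0.7 + 0.156 = -0.544%.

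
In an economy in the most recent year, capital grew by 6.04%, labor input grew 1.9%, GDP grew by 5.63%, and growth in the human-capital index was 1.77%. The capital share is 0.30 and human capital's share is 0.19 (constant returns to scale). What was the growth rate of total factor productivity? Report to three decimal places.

2.513%

Labor's share = 1 − 0.3 − 0.19 = 0.51.
Capital: 0.3 × 6.04 = 1.812 pp.
The human-capital index: 0.19 × 1.77 = 0.3363 pp.
Labor input: 0.51 × 1.9 = 0.969 pp.
TFP growth = 5.63 − 3.1173 = 2.5127%.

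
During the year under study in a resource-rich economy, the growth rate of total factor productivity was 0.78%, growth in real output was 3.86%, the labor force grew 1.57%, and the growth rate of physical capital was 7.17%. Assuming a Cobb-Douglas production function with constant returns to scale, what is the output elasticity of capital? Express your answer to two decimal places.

0.27

gY = gA + α·gK + (1−α)·gL, so gY − gA − gL = α(gK − gL).
3.86 − 0.78 − 1.57 = α × (7.17 − 1.57).
1.51 = 5.6 α, so α = 0.2696.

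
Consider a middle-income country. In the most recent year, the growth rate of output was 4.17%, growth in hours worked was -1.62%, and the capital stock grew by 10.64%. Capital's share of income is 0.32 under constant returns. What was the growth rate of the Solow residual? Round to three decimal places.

1.867%

Labor's share = 1 − 0.32 = 0.68.
The capital stock: 0.32 × 10.64 = 3.4048 pp.
Hours worked: 0.68 × (-1.62) = -1.1016 pp.
TFP growth = 4.17 − 2.3032 = 1.8668%.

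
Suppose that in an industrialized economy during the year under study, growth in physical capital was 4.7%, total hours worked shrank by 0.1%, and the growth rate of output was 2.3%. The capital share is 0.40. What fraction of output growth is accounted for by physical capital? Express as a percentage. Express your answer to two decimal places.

Physical capital contributed 0.4 × 4.7 = 1.88 pp.
Share of growth = 1.88 / 2.3 × 100 = 81.7391%.

Physical capital accounted for 81.74% of growth.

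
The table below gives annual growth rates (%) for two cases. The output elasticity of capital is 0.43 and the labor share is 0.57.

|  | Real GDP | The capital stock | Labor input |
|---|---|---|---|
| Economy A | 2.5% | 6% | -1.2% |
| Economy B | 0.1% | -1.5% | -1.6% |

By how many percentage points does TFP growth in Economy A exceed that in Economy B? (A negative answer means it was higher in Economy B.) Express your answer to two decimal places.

Labor's share = 1 − 0.43 = 0.57.
Economy A: TFP = 2.5 − 2.58 + 0.684 = 0.604%.
Economy B: TFP = 0.1 + 0.645 + 0.912 = 1.657%.
Difference = 0.604 − (1.657) = -1.053 pp.

-1.05 percentage points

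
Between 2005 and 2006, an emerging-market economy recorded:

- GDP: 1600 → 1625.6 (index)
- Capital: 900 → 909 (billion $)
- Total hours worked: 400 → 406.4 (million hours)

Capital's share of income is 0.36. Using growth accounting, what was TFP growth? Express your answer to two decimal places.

GDP growth = (1625.6 − 1600) / 1600 = 1.6%.
Capital growth = (909 − 900) / 900 = 1%.
Total hours worked growth = (406.4 − 400) / 400 = 1.6%.
Labor's share = 1 − 0.36 = 0.64.
Capital: 0.36 × 1 = 0.36 pp.
Total hours worked: 0.64 × 1.6 = 1.024 pp.
TFP growth = 1.6 − 1.384 = 0.216%.

TFP grew 0.22%.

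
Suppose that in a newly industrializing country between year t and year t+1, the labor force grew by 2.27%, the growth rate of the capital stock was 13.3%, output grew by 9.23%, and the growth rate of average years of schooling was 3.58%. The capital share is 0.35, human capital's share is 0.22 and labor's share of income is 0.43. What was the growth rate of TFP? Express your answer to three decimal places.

2.811%

Labor's share = 1 − 0.35 − 0.22 = 0.43.
The capital stock: 0.35 × 13.3 = 4.655 pp.
Average years of schooling: 0.22 × 3.58 = 0.7876 pp.
The labor force: 0.43 × 2.27 = 0.9761 pp.
TFP growth = 9.23 − 6.4187 = 2.8113%.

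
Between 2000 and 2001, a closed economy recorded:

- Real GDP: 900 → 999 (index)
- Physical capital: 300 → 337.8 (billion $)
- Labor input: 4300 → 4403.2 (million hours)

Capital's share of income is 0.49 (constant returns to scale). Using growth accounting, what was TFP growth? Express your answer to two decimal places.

3.60%

Real GDP growth = (999 − 900) / 900 = 11%.
Physical capital growth = (337.8 − 300) / 300 = 12.6%.
Labor input growth = (4403.2 − 4300) / 4300 = 2.4%.
Labor's share = 1 − 0.49 = 0.51.
Physical capital: 0.49 × 12.6 = 6.174 pp.
Labor input: 0.51 × 2.4 = 1.224 pp.
TFP growth = 11 − 7.398 = 3.602%.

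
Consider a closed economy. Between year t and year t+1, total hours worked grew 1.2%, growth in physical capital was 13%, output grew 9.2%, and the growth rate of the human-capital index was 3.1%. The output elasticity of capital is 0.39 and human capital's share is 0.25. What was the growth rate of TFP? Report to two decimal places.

2.92%

Labor's share = 1 − 0.39 − 0.25 = 0.36.
Physical capital: 0.39 × 13 = 5.07 pp.
The human-capital index: 0.25 × 3.1 = 0.775 pp.
Total hours worked: 0.36 × 1.2 = 0.432 pp.
TFP growth = 9.2 − 6.277 = 2.923%.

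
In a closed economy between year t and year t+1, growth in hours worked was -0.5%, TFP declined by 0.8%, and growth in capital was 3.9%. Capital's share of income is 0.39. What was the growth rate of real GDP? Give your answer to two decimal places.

0.42%

Labor's share = 1 − 0.39 = 0.61.
Capital: 0.39 × 3.9 = 1.521 pp.
Hours worked: 0.61 × (-0.5) = -0.305 pp.
Output growth = -0.8 + 1.216 = 0.416%.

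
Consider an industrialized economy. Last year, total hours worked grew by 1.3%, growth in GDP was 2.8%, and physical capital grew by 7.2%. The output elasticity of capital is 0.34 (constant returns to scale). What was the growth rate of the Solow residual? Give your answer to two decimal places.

Labor's share = 1 − 0.34 = 0.66.
Physical capital: 0.34 × 7.2 = 2.448 pp.
Total hours worked: 0.66 × 1.3 = 0.858 pp.
TFP growth = 2.8 − 3.306 = -0.506%.

-0.51%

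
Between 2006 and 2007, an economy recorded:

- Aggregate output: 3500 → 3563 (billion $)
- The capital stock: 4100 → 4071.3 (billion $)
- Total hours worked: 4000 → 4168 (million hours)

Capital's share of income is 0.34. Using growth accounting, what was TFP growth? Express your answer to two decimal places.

-0.73%

Aggregate output growth = (3563 − 3500) / 3500 = 1.8%.
The capital stock growth = (4071.3 − 4100) / 4100 = -0.7%.
Total hours worked growth = (4168 − 4000) / 4000 = 4.2%.
Labor's share = 1 − 0.34 = 0.66.
The capital stock: 0.34 × (-0.7) = -0.238 pp.
Total hours worked: 0.66 × 4.2 = 2.772 pp.
TFP growth = 1.8 − 2.534 = -0.734%.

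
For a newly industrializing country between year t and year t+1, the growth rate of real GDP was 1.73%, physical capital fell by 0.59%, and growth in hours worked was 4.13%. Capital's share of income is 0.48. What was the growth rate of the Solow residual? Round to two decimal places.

-0.13%

Labor's share = 1 − 0.48 = 0.52.
Physical capital: 0.48 × (-0.59) = -0.2832 pp.
Hours worked: 0.52 × 4.13 = 2.1476 pp.
TFP growth = 1.73 − 1.8644 = -0.1344%.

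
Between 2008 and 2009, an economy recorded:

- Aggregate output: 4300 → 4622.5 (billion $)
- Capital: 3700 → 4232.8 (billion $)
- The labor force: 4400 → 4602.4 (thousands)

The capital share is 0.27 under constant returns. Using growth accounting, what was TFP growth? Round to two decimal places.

0.25%

Aggregate output growth = (4622.5 − 4300) / 4300 = 7.5%.
Capital growth = (4232.8 − 3700) / 3700 = 14.4%.
The labor force growth = (4602.4 − 4400) / 4400 = 4.6%.
Labor's share = 1 − 0.27 = 0.73.
Capital: 0.27 × 14.4 = 3.888 pp.
The labor force: 0.73 × 4.6 = 3.358 pp.
TFP growth = 7.5 − 7.246 = 0.254%.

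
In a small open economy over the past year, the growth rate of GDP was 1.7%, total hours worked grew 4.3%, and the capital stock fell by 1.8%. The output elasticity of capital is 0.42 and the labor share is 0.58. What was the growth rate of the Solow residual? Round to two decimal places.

Labor's share = 1 − 0.42 = 0.58.
The capital stock: 0.42 × (-1.8) = -0.756 pp.
Total hours worked: 0.58 × 4.3 = 2.494 pp.
TFP growth = 1.7 − 1.738 = -0.038%.

-0.04%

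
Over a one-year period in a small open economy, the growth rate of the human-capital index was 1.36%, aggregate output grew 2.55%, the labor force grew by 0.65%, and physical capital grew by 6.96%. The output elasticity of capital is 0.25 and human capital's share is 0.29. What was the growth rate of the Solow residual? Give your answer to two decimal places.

0.12%

Labor's share = 1 − 0.25 − 0.29 = 0.46.
Physical capital: 0.25 × 6.96 = 1.74 pp.
The human-capital index: 0.29 × 1.36 = 0.3944 pp.
The labor force: 0.46 × 0.65 = 0.299 pp.
TFP growth = 2.55 − 2.4334 = 0.1166%.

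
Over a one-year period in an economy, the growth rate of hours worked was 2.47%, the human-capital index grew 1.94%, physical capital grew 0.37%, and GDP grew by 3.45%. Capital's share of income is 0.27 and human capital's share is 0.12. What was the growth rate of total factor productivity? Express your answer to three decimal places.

Labor's share = 1 − 0.27 − 0.12 = 0.61.
Physical capital: 0.27 × 0.37 = 0.0999 pp.
The human-capital index: 0.12 × 1.94 = 0.2328 pp.
Hours worked: 0.61 × 2.47 = 1.5067 pp.
TFP growth = 3.45 − 1.8394 = 1.6106%.

1.611%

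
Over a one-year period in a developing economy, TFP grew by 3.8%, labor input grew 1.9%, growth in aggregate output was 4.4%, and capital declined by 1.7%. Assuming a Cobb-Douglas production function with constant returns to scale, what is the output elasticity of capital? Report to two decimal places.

gY = gA + α·gK + (1−α)·gL, so gY − gA − gL = α(gK − gL).
4.4 − 3.8 − 1.9 = α × (-1.7 − 1.9).
-1.3 = -3.6 α, so α = 0.3611.

The output elasticity of capital is 0.36.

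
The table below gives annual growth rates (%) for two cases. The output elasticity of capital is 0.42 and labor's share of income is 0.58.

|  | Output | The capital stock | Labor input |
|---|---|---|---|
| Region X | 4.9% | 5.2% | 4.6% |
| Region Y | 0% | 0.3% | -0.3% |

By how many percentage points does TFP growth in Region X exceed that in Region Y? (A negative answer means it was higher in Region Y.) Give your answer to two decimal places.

0.00 percentage points

Labor's share = 1 − 0.42 = 0.58.
Region X: TFP = 4.9 − 2.184 − 2.668 = 0.048%.
Region Y: TFP = 0 − 0.126 + 0.174 = 0.048%.
Difference = 0.048 − (0.048) = 0 pp.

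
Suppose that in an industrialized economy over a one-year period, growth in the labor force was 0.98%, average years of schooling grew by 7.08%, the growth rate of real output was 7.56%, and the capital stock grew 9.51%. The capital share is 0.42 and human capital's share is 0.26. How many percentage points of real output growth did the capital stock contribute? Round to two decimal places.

Contribution = share × growth = 0.42 × 9.51 = 3.9942 pp.

3.99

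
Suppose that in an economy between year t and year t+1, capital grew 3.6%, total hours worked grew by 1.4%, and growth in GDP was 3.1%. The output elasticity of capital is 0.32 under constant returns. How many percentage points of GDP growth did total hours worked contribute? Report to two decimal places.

Labor's share = 1 − 0.32 = 0.68.
Contribution = share × growth = 0.68 × 1.4 = 0.952 pp.

0.95 pp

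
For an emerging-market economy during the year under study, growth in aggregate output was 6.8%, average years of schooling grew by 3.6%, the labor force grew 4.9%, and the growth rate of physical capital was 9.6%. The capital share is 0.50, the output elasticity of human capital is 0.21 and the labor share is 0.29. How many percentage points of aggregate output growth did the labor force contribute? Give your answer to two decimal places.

Labor's share = 1 − 0.5 − 0.21 = 0.29.
Contribution = share × growth = 0.29 × 4.9 = 1.421 pp.

1.42 pp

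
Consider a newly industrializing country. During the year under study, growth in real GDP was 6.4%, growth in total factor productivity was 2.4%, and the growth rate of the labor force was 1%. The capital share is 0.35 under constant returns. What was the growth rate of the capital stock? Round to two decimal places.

Labor's share = 1 − 0.35 = 0.65.
gY = gA + 0.65×1 + 0.35×g.
0.35×g = 6.4 − 2.4 − 0.65 = 3.35.
g = 3.35 / 0.35 = 9.5714%.

9.57%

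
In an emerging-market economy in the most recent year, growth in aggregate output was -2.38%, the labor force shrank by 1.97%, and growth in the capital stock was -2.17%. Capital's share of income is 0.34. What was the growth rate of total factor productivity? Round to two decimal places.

-0.34%

Labor's share = 1 − 0.34 = 0.66.
The capital stock: 0.34 × (-2.17) = -0.7378 pp.
The labor force: 0.66 × (-1.97) = -1.3002 pp.
TFP growth = -2.38 + 2.038 = -0.342%.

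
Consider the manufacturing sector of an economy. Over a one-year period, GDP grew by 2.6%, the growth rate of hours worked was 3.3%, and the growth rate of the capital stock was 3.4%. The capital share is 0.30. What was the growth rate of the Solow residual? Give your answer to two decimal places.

-0.73%

Labor's share = 1 − 0.3 = 0.7.
The capital stock: 0.3 × 3.4 = 1.02 pp.
Hours worked: 0.7 × 3.3 = 2.31 pp.
TFP growth = 2.6 − 3.33 = -0.73%.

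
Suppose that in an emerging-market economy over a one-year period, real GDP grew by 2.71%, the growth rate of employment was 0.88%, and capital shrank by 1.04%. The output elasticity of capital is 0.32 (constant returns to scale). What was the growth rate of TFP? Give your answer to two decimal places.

TFP grew 2.44%.

Labor's share = 1 − 0.32 = 0.68.
Capital: 0.32 × (-1.04) = -0.3328 pp.
Employment: 0.68 × 0.88 = 0.5984 pp.
TFP growth = 2.71 − 0.2656 = 2.4444%.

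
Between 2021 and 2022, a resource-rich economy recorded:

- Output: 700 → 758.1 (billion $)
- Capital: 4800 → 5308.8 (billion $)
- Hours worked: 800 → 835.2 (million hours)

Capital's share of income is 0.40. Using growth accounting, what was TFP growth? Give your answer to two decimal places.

Output growth = (758.1 − 700) / 700 = 8.3%.
Capital growth = (5308.8 − 4800) / 4800 = 10.6%.
Hours worked growth = (835.2 − 800) / 800 = 4.4%.
Labor's share = 1 − 0.4 = 0.6.
Capital: 0.4 × 10.6 = 4.24 pp.
Hours worked: 0.6 × 4.4 = 2.64 pp.
TFP growth = 8.3 − 6.88 = 1.42%.

1.42%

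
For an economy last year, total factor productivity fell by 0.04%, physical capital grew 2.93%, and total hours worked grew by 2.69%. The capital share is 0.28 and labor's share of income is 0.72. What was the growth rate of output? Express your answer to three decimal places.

Output growth was 2.717%.

Labor's share = 1 − 0.28 = 0.72.
Physical capital: 0.28 × 2.93 = 0.8204 pp.
Total hours worked: 0.72 × 2.69 = 1.9368 pp.
Output growth = -0.04 + 2.7572 = 2.7172%.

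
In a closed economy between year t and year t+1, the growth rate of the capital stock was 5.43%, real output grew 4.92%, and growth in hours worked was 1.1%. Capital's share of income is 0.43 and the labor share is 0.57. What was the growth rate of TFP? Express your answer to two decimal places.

TFP growth was 1.96%.

Labor's share = 1 − 0.43 = 0.57.
The capital stock: 0.43 × 5.43 = 2.3349 pp.
Hours worked: 0.57 × 1.1 = 0.627 pp.
TFP growth = 4.92 − 2.9619 = 1.9581%.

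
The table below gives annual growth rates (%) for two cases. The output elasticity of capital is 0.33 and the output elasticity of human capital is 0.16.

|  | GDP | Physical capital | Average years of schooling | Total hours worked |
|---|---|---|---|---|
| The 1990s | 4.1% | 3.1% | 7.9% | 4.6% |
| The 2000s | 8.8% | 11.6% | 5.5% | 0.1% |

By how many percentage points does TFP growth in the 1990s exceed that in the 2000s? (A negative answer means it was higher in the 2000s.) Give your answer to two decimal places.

-4.57 percentage points

Labor's share = 1 − 0.33 − 0.16 = 0.51.
The 1990s: TFP = 4.1 − 1.023 − 1.264 − 2.346 = -0.533%.
The 2000s: TFP = 8.8 − 3.828 − 0.88 − 0.051 = 4.041%.
Difference = -0.533 − (4.041) = -4.574 pp.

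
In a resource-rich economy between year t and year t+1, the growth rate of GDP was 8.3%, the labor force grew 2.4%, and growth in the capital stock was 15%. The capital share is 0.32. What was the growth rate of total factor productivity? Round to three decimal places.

Labor's share = 1 − 0.32 = 0.68.
The capital stock: 0.32 × 15 = 4.8 pp.
The labor force: 0.68 × 2.4 = 1.632 pp.
TFP growth = 8.3 − 6.432 = 1.868%.

1.868%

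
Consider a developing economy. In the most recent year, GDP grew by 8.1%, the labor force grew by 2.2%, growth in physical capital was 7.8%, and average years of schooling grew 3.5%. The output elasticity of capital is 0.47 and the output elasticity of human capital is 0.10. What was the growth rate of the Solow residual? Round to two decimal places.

3.14%

Labor's share = 1 − 0.47 − 0.1 = 0.43.
Physical capital: 0.47 × 7.8 = 3.666 pp.
Average years of schooling: 0.1 × 3.5 = 0.35 pp.
The labor force: 0.43 × 2.2 = 0.946 pp.
TFP growth = 8.1 − 4.962 = 3.138%.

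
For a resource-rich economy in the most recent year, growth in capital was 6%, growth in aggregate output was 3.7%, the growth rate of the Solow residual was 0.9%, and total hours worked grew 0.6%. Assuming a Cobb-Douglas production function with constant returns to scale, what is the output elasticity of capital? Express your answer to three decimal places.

gY = gA + α·gK + (1−α)·gL, so gY − gA − gL = α(gK − gL).
3.7 − 0.9 − 0.6 = α × (6 − 0.6).
2.2 = 5.4 α, so α = 0.40741.

α = 0.407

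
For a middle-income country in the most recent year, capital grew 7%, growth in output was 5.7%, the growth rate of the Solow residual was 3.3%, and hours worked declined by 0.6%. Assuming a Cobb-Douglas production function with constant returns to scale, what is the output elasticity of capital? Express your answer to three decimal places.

gY = gA + α·gK + (1−α)·gL, so gY − gA − gL = α(gK − gL).
5.7 − 3.3 + 0.6 = α × (7 − (-0.6)).
3 = 7.6 α, so α = 0.39474.

0.395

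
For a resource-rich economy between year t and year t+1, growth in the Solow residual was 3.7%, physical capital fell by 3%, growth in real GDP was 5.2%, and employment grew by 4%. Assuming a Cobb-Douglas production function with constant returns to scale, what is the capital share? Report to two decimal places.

gY = gA + α·gK + (1−α)·gL, so gY − gA − gL = α(gK − gL).
5.2 − 3.7 − 4 = α × (-3 − 4).
-2.5 = -7 α, so α = 0.3571.

The capital share is 0.36.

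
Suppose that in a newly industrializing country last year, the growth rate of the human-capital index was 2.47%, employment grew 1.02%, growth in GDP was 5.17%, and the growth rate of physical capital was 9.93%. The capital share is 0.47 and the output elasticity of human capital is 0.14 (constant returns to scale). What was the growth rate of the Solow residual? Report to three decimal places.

-0.241%

Labor's share = 1 − 0.47 − 0.14 = 0.39.
Physical capital: 0.47 × 9.93 = 4.6671 pp.
The human-capital index: 0.14 × 2.47 = 0.3458 pp.
Employment: 0.39 × 1.02 = 0.3978 pp.
TFP growth = 5.17 − 5.4107 = -0.2407%.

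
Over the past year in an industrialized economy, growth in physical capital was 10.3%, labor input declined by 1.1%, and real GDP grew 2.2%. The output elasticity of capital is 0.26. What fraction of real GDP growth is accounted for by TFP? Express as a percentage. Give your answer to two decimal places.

15.27%

Labor's share = 1 − 0.26 = 0.74.
Physical capital: 0.26 × 10.3 = 2.678 pp.
Labor input: 0.74 × (-1.1) = -0.814 pp.
TFP growth = 2.2 − 1.864 = 0.336%.
TFP share of growth = 0.336 / 2.2 × 100 = 15.2727%.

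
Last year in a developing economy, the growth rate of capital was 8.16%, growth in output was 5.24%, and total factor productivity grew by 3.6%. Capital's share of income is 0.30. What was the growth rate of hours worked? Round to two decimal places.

-1.15%

Labor's share = 1 − 0.3 = 0.7.
gY = gA + 0.3×8.16 + 0.7×g.
0.7×g = 5.24 − 3.6 − 2.448 = -0.808.
g = -0.808 / 0.7 = -1.1543%.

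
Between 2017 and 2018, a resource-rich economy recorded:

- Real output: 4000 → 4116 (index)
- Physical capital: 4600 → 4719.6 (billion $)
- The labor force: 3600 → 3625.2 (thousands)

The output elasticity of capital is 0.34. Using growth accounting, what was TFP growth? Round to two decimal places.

TFP grew 1.55%.

Real output growth = (4116 − 4000) / 4000 = 2.9%.
Physical capital growth = (4719.6 − 4600) / 4600 = 2.6%.
The labor force growth = (3625.2 − 3600) / 3600 = 0.7%.
Labor's share = 1 − 0.34 = 0.66.
Physical capital: 0.34 × 2.6 = 0.884 pp.
The labor force: 0.66 × 0.7 = 0.462 pp.
TFP growth = 2.9 − 1.346 = 1.554%.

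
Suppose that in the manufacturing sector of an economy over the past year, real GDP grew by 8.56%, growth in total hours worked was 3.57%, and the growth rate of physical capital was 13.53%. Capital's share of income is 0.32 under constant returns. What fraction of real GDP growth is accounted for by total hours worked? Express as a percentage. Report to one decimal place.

28.4%

Labor's share = 1 − 0.32 = 0.68.
Total hours worked contributed 0.68 × 3.57 = 2.4276 pp.
Share of growth = 2.4276 / 8.56 × 100 = 28.36%.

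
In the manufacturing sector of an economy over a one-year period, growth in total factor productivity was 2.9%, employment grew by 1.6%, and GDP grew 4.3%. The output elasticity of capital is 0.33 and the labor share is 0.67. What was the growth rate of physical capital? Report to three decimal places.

Labor's share = 1 − 0.33 = 0.67.
gY = gA + 0.67×1.6 + 0.33×g.
0.33×g = 4.3 − 2.9 − 1.072 = 0.328.
g = 0.328 / 0.33 = 0.99394%.

Physical capital growth was 0.994%.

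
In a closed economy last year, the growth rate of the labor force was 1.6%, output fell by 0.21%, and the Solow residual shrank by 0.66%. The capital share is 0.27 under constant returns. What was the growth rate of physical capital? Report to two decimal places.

-2.66%

Labor's share = 1 − 0.27 = 0.73.
gY = gA + 0.73×1.6 + 0.27×g.
0.27×g = -0.21 + 0.66 − 1.168 = -0.718.
g = -0.718 / 0.27 = -2.6593%.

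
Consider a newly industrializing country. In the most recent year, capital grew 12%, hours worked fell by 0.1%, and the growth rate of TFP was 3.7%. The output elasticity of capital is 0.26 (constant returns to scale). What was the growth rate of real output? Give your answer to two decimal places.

Labor's share = 1 − 0.26 = 0.74.
Capital: 0.26 × 12 = 3.12 pp.
Hours worked: 0.74 × (-0.1) = -0.074 pp.
Output growth = 3.7 + 3.046 = 6.746%.

6.75%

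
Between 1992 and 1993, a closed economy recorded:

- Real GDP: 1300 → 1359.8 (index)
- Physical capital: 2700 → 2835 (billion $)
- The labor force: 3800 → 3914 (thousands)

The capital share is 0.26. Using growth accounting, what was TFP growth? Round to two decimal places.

Real GDP growth = (1359.8 − 1300) / 1300 = 4.6%.
Physical capital growth = (2835 − 2700) / 2700 = 5%.
The labor force growth = (3914 − 3800) / 3800 = 3%.
Labor's share = 1 − 0.26 = 0.74.
Physical capital: 0.26 × 5 = 1.3 pp.
The labor force: 0.74 × 3 = 2.22 pp.
TFP growth = 4.6 − 3.52 = 1.08%.

TFP growth was 1.08%.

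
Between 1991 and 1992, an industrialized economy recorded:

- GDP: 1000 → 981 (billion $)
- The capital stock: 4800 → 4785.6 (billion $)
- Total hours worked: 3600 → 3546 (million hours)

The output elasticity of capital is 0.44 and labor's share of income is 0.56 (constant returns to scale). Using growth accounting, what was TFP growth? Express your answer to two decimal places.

GDP growth = (981 − 1000) / 1000 = -1.9%.
The capital stock growth = (4785.6 − 4800) / 4800 = -0.3%.
Total hours worked growth = (3546 − 3600) / 3600 = -1.5%.
Labor's share = 1 − 0.44 = 0.56.
The capital stock: 0.44 × (-0.3) = -0.132 pp.
Total hours worked: 0.56 × (-1.5) = -0.84 pp.
TFP growth = -1.9 + 0.972 = -0.928%.

-0.93%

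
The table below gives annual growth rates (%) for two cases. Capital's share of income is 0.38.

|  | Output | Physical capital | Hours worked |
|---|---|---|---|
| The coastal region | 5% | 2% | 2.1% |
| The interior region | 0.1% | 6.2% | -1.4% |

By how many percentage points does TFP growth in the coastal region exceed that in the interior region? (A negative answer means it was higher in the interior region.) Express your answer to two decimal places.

4.33 percentage points

Labor's share = 1 − 0.38 = 0.62.
The coastal region: TFP = 5 − 0.76 − 1.302 = 2.938%.
The interior region: TFP = 0.1 − 2.356 + 0.868 = -1.388%.
Difference = 2.938 − (-1.388) = 4.326 pp.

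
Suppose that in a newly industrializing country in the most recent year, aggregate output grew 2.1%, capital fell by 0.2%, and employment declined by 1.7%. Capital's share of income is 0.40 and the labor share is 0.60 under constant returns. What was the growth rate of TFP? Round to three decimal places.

Labor's share = 1 − 0.4 = 0.6.
Capital: 0.4 × (-0.2) = -0.08 pp.
Employment: 0.6 × (-1.7) = -1.02 pp.
TFP growth = 2.1 + 1.1 = 3.2%.

3.200%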